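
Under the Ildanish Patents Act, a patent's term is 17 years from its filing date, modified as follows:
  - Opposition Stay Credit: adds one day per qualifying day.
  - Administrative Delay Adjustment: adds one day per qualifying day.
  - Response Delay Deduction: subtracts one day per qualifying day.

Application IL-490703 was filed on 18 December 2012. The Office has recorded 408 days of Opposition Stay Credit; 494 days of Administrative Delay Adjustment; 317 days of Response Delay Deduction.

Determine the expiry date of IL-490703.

2031-07-26

Base term: filing date + 17 years → 18 December 2029.
Opposition Stay Credit: +408 days → 30 January 2031.
Administrative Delay Adjustment: +494 days → 7 June 2032.
Response Delay Deduction: −317 days → 26 July 2031.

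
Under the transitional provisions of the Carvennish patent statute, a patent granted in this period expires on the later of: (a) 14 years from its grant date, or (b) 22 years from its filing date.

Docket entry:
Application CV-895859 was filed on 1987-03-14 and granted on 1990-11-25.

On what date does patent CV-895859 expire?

2009-03-14

(a) grant + 14 years → 25 November 2004.
(b) filing + 22 years → 14 March 2009.
Later of the two: 14 March 2009.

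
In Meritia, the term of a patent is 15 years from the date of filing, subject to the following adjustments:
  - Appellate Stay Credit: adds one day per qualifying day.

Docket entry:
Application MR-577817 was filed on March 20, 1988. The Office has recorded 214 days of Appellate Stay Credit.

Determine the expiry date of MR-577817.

Base term: filing date + 15 years → 20 March 2003.
Appellate Stay Credit: +214 days → 20 October 2003.

October 20, 2003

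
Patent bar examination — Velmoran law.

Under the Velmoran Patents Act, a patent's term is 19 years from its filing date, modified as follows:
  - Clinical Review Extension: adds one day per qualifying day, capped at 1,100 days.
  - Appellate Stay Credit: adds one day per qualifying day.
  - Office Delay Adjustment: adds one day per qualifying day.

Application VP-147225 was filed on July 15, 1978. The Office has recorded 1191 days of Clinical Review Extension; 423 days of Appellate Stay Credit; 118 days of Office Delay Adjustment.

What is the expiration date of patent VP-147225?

Base term: filing date + 19 years → 15 July 1997.
Clinical Review Extension: 1191 days claimed exceeds the 1100-day cap, so +1100 days → 19 July 2000.
Appellate Stay Credit: +423 days → 15 September 2001.
Office Delay Adjustment: +118 days → 11 January 2002.

January 11, 2002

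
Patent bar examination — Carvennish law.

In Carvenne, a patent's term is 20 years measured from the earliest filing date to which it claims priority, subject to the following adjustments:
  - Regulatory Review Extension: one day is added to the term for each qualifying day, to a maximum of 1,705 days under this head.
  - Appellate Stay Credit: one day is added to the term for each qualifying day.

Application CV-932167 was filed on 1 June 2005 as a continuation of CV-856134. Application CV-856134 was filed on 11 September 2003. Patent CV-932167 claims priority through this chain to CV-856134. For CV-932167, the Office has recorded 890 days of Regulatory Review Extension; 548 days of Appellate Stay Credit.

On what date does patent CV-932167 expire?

Earliest priority filing: 11 September 2003.
Base term: 11 September 2003 + 20 years → 11 September 2023.
Regulatory Review Extension: 890 days (within the 1705-day cap) → +890 days → 17 February 2026.
Appellate Stay Credit: +548 days → 19 August 2027.

August 19, 2027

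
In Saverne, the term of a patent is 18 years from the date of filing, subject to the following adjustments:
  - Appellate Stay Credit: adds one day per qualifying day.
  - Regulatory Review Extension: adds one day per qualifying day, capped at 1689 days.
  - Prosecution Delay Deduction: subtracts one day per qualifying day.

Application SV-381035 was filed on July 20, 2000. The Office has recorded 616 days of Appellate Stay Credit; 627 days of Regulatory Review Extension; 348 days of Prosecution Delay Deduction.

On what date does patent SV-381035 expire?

2020-12-31

Base term: filing date + 18 years → 20 July 2018.
Appellate Stay Credit: +616 days → 27 March 2020.
Regulatory Review Extension: 627 days (within the 1689-day cap) → +627 days → 14 December 2021.
Prosecution Delay Deduction: −348 days → 31 December 2020.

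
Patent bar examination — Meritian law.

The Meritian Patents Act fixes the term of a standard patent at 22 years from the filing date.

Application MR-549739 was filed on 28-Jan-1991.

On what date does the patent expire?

January 28, 2013

Filing date + 22 years → 28 January 2013.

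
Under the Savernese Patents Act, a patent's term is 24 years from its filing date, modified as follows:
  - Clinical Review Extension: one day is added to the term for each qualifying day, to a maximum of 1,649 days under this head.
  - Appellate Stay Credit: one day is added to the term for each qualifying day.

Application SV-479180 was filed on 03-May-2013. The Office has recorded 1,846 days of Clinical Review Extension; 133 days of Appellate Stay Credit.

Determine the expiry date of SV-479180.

March 20, 2042

Base term: filing date + 24 years → 3 May 2037.
Clinical Review Extension: 1846 days claimed exceeds the 1649-day cap, so +1649 days → 7 November 2041.
Appellate Stay Credit: +133 days → 20 March 2042.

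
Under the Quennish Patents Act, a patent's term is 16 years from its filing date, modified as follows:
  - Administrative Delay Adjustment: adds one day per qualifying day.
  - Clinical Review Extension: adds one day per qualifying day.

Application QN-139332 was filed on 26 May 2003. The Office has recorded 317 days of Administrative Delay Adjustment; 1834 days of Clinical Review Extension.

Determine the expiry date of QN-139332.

Base term: filing date + 16 years → 26 May 2019.
Administrative Delay Adjustment: +317 days → 7 April 2020.
Clinical Review Extension: +1834 days → 15 April 2025.

2025-04-15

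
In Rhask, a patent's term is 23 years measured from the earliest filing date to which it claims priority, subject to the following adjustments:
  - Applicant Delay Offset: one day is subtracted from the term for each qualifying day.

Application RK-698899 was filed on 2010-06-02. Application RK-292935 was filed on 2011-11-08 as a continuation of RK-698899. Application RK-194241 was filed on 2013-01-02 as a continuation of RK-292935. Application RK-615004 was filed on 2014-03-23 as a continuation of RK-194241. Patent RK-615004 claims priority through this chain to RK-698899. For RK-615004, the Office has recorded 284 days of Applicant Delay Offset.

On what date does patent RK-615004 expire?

2032-08-22

Earliest priority filing: 2 June 2010.
Base term: 2 June 2010 + 23 years → 2 June 2033.
Applicant Delay Offset: −284 days → 22 August 2032.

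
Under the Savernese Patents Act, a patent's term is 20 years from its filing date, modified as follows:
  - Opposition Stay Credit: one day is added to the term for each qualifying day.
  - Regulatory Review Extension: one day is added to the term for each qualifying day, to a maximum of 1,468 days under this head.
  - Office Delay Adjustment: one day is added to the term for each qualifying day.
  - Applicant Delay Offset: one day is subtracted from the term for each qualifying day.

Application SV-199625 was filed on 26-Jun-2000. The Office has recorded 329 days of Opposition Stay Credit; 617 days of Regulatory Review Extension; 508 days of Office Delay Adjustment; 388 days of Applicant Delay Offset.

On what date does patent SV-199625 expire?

Base term: filing date + 20 years → 26 June 2020.
Opposition Stay Credit: +329 days → 21 May 2021.
Regulatory Review Extension: 617 days (within the 1468-day cap) → +617 days → 28 January 2023.
Office Delay Adjustment: +508 days → 19 June 2024.
Applicant Delay Offset: −388 days → 28 May 2023.

May 28, 2023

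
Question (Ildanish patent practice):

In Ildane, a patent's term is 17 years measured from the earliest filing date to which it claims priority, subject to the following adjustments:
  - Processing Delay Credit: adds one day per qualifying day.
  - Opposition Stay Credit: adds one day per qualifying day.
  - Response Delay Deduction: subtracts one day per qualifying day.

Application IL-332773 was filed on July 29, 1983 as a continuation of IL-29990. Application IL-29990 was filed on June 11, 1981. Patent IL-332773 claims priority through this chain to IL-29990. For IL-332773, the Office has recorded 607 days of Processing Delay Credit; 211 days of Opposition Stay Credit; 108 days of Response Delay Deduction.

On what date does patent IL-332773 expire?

Earliest priority filing: 11 June 1981.
Base term: 11 June 1981 + 17 years → 11 June 1998.
Processing Delay Credit: +607 days → 8 February 2000.
Opposition Stay Credit: +211 days → 6 September 2000.
Response Delay Deduction: −108 days → 21 May 2000.

May 21, 2000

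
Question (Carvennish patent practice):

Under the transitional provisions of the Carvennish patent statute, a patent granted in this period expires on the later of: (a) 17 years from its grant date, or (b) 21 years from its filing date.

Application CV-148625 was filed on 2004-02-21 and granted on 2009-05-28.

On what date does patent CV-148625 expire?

(a) grant + 17 years → 28 May 2026.
(b) filing + 21 years → 21 February 2025.
Later of the two: 28 May 2026.

2026-05-28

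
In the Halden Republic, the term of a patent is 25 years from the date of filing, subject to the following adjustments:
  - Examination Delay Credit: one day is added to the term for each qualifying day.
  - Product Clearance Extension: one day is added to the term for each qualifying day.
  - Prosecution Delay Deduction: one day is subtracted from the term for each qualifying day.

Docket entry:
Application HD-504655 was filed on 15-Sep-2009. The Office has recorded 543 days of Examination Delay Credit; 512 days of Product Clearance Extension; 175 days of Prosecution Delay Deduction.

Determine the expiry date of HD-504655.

Base term: filing date + 25 years → 15 September 2034.
Examination Delay Credit: +543 days → 11 March 2036.
Product Clearance Extension: +512 days → 5 August 2037.
Prosecution Delay Deduction: −175 days → 11 February 2037.

February 11, 2037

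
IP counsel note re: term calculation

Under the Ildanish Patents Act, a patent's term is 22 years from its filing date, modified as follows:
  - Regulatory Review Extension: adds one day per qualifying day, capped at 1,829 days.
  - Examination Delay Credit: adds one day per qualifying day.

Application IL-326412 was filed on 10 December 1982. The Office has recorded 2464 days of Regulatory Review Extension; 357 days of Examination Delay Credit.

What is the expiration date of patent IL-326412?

2010-12-05

Base term: filing date + 22 years → 10 December 2004.
Regulatory Review Extension: 2464 days claimed exceeds the 1829-day cap, so +1829 days → 13 December 2009.
Examination Delay Credit: +357 days → 5 December 2010.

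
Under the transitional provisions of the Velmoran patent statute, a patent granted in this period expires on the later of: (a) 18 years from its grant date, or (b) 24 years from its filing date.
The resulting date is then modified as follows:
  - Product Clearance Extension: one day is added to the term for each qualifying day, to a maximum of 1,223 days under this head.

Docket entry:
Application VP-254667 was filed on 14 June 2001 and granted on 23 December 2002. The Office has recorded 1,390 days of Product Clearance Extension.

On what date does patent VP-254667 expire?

2028-10-19

(a) grant + 18 years → 23 December 2020.
(b) filing + 24 years → 14 June 2025.
Later of the two: 14 June 2025.
Product Clearance Extension: 1390 days claimed exceeds the 1223-day cap, so +1223 days → 19 October 2028.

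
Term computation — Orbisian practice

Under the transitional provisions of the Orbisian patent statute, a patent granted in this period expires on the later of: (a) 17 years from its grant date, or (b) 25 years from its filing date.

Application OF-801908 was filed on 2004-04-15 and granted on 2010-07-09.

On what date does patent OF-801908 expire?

April 15, 2029

(a) grant + 17 years → 9 July 2027.
(b) filing + 25 years → 15 April 2029.
Later of the two: 15 April 2029.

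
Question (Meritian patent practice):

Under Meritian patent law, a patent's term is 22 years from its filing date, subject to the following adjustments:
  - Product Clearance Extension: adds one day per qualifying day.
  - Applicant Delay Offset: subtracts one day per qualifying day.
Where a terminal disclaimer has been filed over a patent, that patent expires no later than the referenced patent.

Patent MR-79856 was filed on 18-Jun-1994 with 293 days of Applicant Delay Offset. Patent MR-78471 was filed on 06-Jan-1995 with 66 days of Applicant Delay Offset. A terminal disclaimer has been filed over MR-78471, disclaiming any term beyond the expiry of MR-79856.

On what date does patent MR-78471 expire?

Natural term of MR-78471:
  Base: filing + 22 years → 6 January 2017.
  Applicant Delay Offset: −66 days → 1 November 2016.
Expiry of referenced patent MR-79856:
  Base: filing + 22 years → 18 June 2016.
  Applicant Delay Offset: −293 days → 30 August 2015.
Terminal disclaimer: MR-78471 expires on the earlier of 1 November 2016 and 30 August 2015.

August 30, 2015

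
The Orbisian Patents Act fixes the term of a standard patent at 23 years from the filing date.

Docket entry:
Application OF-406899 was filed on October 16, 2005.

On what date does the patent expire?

Filing date + 23 years → 16 October 2028.

2028-10-16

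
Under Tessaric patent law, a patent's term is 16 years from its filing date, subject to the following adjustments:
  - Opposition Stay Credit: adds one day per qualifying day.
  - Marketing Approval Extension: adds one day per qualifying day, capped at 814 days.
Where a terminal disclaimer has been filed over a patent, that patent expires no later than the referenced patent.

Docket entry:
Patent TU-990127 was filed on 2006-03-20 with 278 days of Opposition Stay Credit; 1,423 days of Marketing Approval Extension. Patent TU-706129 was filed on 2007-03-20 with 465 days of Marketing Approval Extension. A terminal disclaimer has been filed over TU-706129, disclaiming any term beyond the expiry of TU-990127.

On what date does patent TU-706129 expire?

2024-06-27

Natural term of TU-706129:
  Base: filing + 16 years → 20 March 2023.
  Marketing Approval Extension: 465 days (within the 814-day cap) → +465 days → 27 June 2024.
Expiry of referenced patent TU-990127:
  Base: filing + 16 years → 20 March 2022.
  Opposition Stay Credit: +278 days → 23 December 2022.
  Marketing Approval Extension: 1423 days claimed exceeds the 814-day cap, so +814 days → 16 March 2025.
Terminal disclaimer: TU-706129 expires on the earlier of 27 June 2024 and 16 March 2025.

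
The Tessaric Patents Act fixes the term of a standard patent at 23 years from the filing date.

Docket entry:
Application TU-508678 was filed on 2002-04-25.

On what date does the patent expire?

April 25, 2025

Filing date + 23 years → 25 April 2025.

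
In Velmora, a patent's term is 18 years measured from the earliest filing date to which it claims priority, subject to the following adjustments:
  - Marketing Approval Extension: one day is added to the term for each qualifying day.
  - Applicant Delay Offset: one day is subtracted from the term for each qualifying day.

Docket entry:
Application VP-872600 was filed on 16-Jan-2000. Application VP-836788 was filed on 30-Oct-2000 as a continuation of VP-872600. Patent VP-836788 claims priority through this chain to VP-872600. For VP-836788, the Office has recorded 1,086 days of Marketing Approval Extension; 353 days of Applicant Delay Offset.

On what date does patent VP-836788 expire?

Earliest priority filing: 16 January 2000.
Base term: 16 January 2000 + 18 years → 16 January 2018.
Marketing Approval Extension: +1086 days → 6 January 2021.
Applicant Delay Offset: −353 days → 19 January 2020.

January 19, 2020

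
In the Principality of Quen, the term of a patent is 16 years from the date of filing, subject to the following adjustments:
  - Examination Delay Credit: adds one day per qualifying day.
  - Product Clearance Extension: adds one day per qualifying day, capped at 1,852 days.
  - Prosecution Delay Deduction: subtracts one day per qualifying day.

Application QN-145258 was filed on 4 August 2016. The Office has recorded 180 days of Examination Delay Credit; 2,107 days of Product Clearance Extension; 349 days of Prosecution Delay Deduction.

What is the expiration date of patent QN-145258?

Base term: filing date + 16 years → 4 August 2032.
Examination Delay Credit: +180 days → 31 January 2033.
Product Clearance Extension: 2107 days claimed exceeds the 1852-day cap, so +1852 days → 26 February 2038.
Prosecution Delay Deduction: −349 days → 14 March 2037.

March 14, 2037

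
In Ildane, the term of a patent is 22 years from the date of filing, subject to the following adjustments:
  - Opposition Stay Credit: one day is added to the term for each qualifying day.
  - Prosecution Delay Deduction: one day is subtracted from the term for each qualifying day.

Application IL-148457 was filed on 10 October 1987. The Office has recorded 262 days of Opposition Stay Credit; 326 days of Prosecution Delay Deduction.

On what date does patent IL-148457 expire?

Base term: filing date + 22 years → 10 October 2009.
Opposition Stay Credit: +262 days → 29 June 2010.
Prosecution Delay Deduction: −326 days → 7 August 2009.

August 7, 2009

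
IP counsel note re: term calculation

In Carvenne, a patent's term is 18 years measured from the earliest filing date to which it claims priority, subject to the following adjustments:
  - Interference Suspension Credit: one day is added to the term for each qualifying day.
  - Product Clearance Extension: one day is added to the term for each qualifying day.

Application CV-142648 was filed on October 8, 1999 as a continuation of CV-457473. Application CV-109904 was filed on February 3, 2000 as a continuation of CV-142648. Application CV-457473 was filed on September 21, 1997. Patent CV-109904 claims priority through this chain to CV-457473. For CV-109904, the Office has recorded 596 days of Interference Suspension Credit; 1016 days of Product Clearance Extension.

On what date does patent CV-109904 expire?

Earliest priority filing: 21 September 1997.
Base term: 21 September 1997 + 18 years → 21 September 2015.
Interference Suspension Credit: +596 days → 9 May 2017.
Product Clearance Extension: +1016 days → 19 February 2020.

2020-02-19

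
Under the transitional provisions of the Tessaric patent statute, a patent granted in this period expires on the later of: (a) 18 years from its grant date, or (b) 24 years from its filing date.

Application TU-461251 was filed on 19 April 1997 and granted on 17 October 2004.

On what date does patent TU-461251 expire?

October 17, 2022

(a) grant + 18 years → 17 October 2022.
(b) filing + 24 years → 19 April 2021.
Later of the two: 17 October 2022.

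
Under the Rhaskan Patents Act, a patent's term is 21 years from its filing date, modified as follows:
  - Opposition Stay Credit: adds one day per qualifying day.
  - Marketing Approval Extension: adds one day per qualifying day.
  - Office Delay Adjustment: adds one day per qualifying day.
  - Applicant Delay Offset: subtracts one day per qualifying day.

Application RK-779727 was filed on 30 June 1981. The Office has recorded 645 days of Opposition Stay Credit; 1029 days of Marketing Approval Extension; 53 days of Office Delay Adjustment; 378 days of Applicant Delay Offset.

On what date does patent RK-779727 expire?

March 10, 2006

Base term: filing date + 21 years → 30 June 2002.
Opposition Stay Credit: +645 days → 5 April 2004.
Marketing Approval Extension: +1029 days → 29 January 2007.
Office Delay Adjustment: +53 days → 23 March 2007.
Applicant Delay Offset: −378 days → 10 March 2006.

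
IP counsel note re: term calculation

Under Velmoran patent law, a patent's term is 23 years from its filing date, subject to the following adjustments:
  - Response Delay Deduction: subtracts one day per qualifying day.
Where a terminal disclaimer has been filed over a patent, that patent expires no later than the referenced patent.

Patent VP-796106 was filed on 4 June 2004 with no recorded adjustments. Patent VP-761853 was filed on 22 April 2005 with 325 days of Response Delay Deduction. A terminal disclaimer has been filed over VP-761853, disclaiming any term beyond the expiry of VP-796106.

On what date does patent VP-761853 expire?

Natural term of VP-761853:
  Base: filing + 23 years → 22 April 2028.
  Response Delay Deduction: −325 days → 2 June 2027.
Expiry of referenced patent VP-796106:
  Base: filing + 23 years → 4 June 2027.
Terminal disclaimer: VP-761853 expires on the earlier of 2 June 2027 and 4 June 2027.

June 2, 2027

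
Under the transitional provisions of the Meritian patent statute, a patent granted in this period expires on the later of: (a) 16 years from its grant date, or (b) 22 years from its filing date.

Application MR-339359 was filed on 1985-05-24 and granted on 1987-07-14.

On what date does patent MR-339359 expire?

May 24, 2007

(a) grant + 16 years → 14 July 2003.
(b) filing + 22 years → 24 May 2007.
Later of the two: 24 May 2007.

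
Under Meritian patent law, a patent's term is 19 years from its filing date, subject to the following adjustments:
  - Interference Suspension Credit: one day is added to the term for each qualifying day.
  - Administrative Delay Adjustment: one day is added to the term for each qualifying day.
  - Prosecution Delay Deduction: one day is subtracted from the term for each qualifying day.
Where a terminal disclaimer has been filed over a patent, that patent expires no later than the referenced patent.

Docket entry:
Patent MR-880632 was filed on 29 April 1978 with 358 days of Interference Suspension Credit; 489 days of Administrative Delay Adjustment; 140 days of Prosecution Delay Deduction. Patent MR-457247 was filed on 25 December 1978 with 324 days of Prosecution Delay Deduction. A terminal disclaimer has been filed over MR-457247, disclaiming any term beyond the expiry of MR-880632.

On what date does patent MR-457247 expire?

Natural term of MR-457247:
  Base: filing + 19 years → 25 December 1997.
  Prosecution Delay Deduction: −324 days → 4 February 1997.
Expiry of referenced patent MR-880632:
  Base: filing + 19 years → 29 April 1997.
  Interference Suspension Credit: +358 days → 22 April 1998.
  Administrative Delay Adjustment: +489 days → 24 August 1999.
  Prosecution Delay Deduction: −140 days → 6 April 1999.
Terminal disclaimer: MR-457247 expires on the earlier of 4 February 1997 and 6 April 1999.

February 4, 1997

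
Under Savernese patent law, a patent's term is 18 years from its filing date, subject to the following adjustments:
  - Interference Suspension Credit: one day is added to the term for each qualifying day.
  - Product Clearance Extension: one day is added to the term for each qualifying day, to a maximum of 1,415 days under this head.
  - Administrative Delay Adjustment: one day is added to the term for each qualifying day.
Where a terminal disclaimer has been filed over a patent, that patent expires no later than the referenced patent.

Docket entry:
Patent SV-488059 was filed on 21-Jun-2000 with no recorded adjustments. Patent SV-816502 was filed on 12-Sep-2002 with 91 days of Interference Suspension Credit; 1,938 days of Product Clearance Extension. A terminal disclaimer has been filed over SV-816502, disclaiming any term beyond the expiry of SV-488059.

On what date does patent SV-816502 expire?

2018-06-21

Natural term of SV-816502:
  Base: filing + 18 years → 12 September 2020.
  Interference Suspension Credit: +91 days → 12 December 2020.
  Product Clearance Extension: 1938 days claimed exceeds the 1415-day cap, so +1415 days → 27 October 2024.
Expiry of referenced patent SV-488059:
  Base: filing + 18 years → 21 June 2018.
Terminal disclaimer: SV-816502 expires on the earlier of 27 October 2024 and 21 June 2018.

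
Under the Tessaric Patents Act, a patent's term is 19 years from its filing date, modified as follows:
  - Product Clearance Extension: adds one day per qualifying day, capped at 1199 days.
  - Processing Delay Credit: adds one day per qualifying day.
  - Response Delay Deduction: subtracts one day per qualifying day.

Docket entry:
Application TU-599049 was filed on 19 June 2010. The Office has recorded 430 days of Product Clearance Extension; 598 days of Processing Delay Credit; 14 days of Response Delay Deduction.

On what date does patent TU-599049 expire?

Base term: filing date + 19 years → 19 June 2029.
Product Clearance Extension: 430 days (within the 1199-day cap) → +430 days → 23 August 2030.
Processing Delay Credit: +598 days → 12 April 2032.
Response Delay Deduction: −14 days → 29 March 2032.

March 29, 2032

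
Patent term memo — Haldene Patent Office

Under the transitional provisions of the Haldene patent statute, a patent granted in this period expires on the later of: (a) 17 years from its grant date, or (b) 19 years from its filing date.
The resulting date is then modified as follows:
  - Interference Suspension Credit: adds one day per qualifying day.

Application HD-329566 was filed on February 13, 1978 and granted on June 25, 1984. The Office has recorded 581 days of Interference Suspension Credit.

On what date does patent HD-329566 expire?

(a) grant + 17 years → 25 June 2001.
(b) filing + 19 years → 13 February 1997.
Later of the two: 25 June 2001.
Interference Suspension Credit: +581 days → 27 January 2003.

January 27, 2003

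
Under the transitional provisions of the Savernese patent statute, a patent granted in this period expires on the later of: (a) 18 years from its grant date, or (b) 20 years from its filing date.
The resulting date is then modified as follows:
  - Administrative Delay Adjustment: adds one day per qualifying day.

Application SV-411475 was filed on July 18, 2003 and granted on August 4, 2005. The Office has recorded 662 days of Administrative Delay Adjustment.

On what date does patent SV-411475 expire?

(a) grant + 18 years → 4 August 2023.
(b) filing + 20 years → 18 July 2023.
Later of the two: 4 August 2023.
Administrative Delay Adjustment: +662 days → 27 May 2025.

2025-05-27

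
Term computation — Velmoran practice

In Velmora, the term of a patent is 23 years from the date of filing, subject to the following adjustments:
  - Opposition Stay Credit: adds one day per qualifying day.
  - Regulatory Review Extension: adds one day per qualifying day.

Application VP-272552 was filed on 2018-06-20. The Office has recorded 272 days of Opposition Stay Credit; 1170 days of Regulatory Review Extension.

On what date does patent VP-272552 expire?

Base term: filing date + 23 years → 20 June 2041.
Opposition Stay Credit: +272 days → 19 March 2042.
Regulatory Review Extension: +1170 days → 1 June 2045.

June 1, 2045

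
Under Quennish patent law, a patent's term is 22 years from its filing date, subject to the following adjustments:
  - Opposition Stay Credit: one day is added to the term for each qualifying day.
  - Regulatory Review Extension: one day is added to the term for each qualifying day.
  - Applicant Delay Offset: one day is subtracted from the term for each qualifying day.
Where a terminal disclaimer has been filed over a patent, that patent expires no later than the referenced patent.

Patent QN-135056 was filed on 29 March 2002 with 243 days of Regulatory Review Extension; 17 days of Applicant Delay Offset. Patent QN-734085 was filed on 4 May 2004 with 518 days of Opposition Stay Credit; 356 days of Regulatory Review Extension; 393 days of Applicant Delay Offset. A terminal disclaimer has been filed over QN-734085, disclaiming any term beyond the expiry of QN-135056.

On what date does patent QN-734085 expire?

Natural term of QN-734085:
  Base: filing + 22 years → 4 May 2026.
  Opposition Stay Credit: +518 days → 4 October 2027.
  Regulatory Review Extension: +356 days → 24 September 2028.
  Applicant Delay Offset: −393 days → 28 August 2027.
Expiry of referenced patent QN-135056:
  Base: filing + 22 years → 29 March 2024.
  Regulatory Review Extension: +243 days → 27 November 2024.
  Applicant Delay Offset: −17 days → 10 November 2024.
Terminal disclaimer: QN-734085 expires on the earlier of 28 August 2027 and 10 November 2024.

November 10, 2024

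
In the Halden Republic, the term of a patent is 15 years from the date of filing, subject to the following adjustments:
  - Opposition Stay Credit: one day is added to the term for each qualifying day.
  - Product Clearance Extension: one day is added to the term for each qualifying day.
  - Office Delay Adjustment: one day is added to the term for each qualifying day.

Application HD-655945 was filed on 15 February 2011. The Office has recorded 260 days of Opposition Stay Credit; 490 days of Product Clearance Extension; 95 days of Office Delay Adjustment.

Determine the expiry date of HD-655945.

Base term: filing date + 15 years → 15 February 2026.
Opposition Stay Credit: +260 days → 2 November 2026.
Product Clearance Extension: +490 days → 6 March 2028.
Office Delay Adjustment: +95 days → 9 June 2028.

June 9, 2028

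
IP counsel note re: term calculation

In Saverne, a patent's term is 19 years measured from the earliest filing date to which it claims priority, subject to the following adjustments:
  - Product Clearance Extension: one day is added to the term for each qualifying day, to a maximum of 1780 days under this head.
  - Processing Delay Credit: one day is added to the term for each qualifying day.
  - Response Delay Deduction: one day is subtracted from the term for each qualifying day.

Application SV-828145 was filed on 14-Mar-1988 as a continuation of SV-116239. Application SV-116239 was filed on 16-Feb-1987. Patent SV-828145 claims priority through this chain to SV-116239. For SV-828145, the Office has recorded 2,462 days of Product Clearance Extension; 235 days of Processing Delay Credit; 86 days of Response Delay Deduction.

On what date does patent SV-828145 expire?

Earliest priority filing: 16 February 1987.
Base term: 16 February 1987 + 19 years → 16 February 2006.
Product Clearance Extension: 2462 days claimed exceeds the 1780-day cap, so +1780 days → 1 January 2011.
Processing Delay Credit: +235 days → 24 August 2011.
Response Delay Deduction: −86 days → 30 May 2011.

2011-05-30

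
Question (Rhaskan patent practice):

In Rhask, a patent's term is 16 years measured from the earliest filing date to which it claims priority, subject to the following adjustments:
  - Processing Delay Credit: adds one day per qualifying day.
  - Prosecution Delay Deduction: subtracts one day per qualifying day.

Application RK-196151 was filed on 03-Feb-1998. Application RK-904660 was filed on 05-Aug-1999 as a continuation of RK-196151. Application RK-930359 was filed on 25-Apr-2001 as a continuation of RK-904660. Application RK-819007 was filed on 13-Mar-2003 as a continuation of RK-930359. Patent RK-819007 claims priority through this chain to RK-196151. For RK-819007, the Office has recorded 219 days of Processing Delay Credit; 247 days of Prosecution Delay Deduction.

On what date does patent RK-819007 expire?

Earliest priority filing: 3 February 1998.
Base term: 3 February 1998 + 16 years → 3 February 2014.
Processing Delay Credit: +219 days → 10 September 2014.
Prosecution Delay Deduction: −247 days → 6 January 2014.

2014-01-06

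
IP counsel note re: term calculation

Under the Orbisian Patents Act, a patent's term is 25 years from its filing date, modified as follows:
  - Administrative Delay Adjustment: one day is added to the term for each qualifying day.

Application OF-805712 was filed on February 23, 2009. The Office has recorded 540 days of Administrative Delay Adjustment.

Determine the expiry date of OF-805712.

2035-08-17

Base term: filing date + 25 years → 23 February 2034.
Administrative Delay Adjustment: +540 days → 17 August 2035.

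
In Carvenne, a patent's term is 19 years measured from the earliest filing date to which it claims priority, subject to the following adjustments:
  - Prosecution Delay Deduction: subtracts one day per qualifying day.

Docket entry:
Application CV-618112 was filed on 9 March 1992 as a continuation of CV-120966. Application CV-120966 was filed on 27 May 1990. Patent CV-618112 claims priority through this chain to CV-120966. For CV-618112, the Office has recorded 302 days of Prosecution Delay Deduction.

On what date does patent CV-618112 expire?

2008-07-29

Earliest priority filing: 27 May 1990.
Base term: 27 May 1990 + 19 years → 27 May 2009.
Prosecution Delay Deduction: −302 days → 29 July 2008.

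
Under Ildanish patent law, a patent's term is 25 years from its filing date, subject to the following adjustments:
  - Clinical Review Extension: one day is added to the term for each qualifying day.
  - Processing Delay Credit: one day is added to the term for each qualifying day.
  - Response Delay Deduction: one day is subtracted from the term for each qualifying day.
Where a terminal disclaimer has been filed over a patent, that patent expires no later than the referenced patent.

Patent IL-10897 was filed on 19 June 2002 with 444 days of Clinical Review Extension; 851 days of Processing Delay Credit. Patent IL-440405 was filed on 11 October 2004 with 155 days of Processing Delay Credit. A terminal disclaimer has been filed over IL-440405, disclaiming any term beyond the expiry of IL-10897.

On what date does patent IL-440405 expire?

Natural term of IL-440405:
  Base: filing + 25 years → 11 October 2029.
  Processing Delay Credit: +155 days → 15 March 2030.
Expiry of referenced patent IL-10897:
  Base: filing + 25 years → 19 June 2027.
  Clinical Review Extension: +444 days → 5 September 2028.
  Processing Delay Credit: +851 days → 4 January 2031.
Terminal disclaimer: IL-440405 expires on the earlier of 15 March 2030 and 4 January 2031.

March 15, 2030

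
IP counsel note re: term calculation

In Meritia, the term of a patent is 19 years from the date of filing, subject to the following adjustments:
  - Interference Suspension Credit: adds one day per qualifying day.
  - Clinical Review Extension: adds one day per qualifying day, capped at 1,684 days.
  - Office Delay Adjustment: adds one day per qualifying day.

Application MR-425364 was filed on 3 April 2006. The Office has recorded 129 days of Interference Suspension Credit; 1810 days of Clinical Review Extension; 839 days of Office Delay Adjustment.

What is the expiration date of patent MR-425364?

Base term: filing date + 19 years → 3 April 2025.
Interference Suspension Credit: +129 days → 10 August 2025.
Clinical Review Extension: 1810 days claimed exceeds the 1684-day cap, so +1684 days → 21 March 2030.
Office Delay Adjustment: +839 days → 7 July 2032.

2032-07-07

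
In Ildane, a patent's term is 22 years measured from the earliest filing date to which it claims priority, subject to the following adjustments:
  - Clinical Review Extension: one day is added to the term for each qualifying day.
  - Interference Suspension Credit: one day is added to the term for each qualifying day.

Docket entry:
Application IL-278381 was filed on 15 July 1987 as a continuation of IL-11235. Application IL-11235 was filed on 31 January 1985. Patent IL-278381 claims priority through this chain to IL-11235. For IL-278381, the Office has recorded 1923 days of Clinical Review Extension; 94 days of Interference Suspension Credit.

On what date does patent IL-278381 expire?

August 9, 2012

Earliest priority filing: 31 January 1985.
Base term: 31 January 1985 + 22 years → 31 January 2007.
Clinical Review Extension: +1923 days → 7 May 2012.
Interference Suspension Credit: +94 days → 9 August 2012.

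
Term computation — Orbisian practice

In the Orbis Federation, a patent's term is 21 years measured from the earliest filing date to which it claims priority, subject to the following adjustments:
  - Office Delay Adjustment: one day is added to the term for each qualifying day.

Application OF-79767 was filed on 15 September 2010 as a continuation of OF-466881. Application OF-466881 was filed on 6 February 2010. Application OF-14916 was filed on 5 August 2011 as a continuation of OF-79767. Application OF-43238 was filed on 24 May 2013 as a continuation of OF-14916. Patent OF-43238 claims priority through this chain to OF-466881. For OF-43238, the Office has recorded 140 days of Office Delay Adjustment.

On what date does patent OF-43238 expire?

Earliest priority filing: 6 February 2010.
Base term: 6 February 2010 + 21 years → 6 February 2031.
Office Delay Adjustment: +140 days → 26 June 2031.

2031-06-26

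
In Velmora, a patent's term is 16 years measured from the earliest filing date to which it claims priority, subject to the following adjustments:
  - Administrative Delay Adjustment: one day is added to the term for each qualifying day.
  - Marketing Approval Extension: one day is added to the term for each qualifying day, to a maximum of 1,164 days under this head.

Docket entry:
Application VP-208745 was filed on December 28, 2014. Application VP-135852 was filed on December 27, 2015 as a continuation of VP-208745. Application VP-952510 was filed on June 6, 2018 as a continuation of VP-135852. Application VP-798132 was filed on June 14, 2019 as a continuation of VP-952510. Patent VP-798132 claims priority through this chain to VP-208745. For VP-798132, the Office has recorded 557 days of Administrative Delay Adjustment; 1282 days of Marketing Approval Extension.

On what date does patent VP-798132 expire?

September 14, 2035

Earliest priority filing: 28 December 2014.
Base term: 28 December 2014 + 16 years → 28 December 2030.
Administrative Delay Adjustment: +557 days → 7 July 2032.
Marketing Approval Extension: 1282 days claimed exceeds the 1164-day cap, so +1164 days → 14 September 2035.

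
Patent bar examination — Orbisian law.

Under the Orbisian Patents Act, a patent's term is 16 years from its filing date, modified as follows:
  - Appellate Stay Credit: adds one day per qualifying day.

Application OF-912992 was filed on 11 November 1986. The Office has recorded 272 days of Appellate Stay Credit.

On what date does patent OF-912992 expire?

2003-08-10

Base term: filing date + 16 years → 11 November 2002.
Appellate Stay Credit: +272 days → 10 August 2003.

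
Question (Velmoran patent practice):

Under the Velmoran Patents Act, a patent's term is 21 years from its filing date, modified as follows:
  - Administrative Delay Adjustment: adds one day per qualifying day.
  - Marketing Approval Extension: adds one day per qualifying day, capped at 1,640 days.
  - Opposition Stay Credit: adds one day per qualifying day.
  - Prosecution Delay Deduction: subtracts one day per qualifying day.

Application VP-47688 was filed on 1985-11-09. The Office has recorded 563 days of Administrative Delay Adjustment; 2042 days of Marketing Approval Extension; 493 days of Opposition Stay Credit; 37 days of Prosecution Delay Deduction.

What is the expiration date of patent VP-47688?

Base term: filing date + 21 years → 9 November 2006.
Administrative Delay Adjustment: +563 days → 25 May 2008.
Marketing Approval Extension: 2042 days claimed exceeds the 1640-day cap, so +1640 days → 20 November 2012.
Opposition Stay Credit: +493 days → 28 March 2014.
Prosecution Delay Deduction: −37 days → 19 February 2014.

February 19, 2014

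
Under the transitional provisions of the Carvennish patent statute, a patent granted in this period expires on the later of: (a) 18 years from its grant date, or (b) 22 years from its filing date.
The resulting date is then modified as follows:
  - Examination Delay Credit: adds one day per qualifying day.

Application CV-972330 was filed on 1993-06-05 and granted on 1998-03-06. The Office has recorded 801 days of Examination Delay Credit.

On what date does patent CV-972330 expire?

May 16, 2018

(a) grant + 18 years → 6 March 2016.
(b) filing + 22 years → 5 June 2015.
Later of the two: 6 March 2016.
Examination Delay Credit: +801 days → 16 May 2018.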